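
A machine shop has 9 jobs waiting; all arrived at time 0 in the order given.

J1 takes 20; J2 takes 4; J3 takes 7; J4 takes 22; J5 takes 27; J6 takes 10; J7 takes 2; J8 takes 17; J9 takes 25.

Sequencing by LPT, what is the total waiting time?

739

LPT (decreasing processing time): J5 J9 J4 J1 J8 J6 J3 J2 J7.
J5: waits 0, runs 0→27
J9: waits 27, runs 27→52
J4: waits 52, runs 52→74
J1: waits 74, runs 74→94
J8: waits 94, runs 94→111
J6: waits 111, runs 111→121
J3: waits 121, runs 121→128
J2: waits 128, runs 128→132
J7: waits 132, runs 132→134
Sum = 0+27+52+74+94+111+121+128+132 = 739.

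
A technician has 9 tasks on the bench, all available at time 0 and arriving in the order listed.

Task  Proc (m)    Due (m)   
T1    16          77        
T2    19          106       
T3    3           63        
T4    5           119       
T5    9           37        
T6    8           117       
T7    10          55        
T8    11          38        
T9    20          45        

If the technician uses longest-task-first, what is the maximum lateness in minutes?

LPT (decreasing processing time): T9 T2 T1 T8 T7 T5 T6 T4 T3.
T9: 0→20, due 45, lateness -25
T2: 20→39, due 106, lateness -67
T1: 39→55, due 77, lateness -22
T8: 55→66, due 38, lateness 28
T7: 66→76, due 55, lateness 21
T5: 76→85, due 37, lateness 48
T6: 85→93, due 117, lateness -24
T4: 93→98, due 119, lateness -21
T3: 98→101, due 63, lateness 38
Maximum = 48.

48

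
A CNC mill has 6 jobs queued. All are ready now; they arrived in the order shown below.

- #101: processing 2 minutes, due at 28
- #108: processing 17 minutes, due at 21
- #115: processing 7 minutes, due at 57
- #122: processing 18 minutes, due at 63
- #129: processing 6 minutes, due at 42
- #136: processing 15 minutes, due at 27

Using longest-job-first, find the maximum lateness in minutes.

LPT (decreasing processing time): #122 #108 #136 #115 #129 #101.
#122: 0→18, due 63, lateness -45
#108: 18→35, due 21, lateness 14
#136: 35→50, due 27, lateness 23
#115: 50→57, due 57, lateness 0
#129: 57→63, due 42, lateness 21
#101: 63→65, due 28, lateness 37
Maximum = 37.

37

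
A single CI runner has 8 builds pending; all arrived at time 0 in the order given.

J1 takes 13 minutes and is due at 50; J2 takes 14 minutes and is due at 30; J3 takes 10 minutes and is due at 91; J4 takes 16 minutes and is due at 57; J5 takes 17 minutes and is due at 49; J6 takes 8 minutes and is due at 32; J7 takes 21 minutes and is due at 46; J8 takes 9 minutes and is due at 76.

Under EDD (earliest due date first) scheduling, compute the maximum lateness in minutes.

EDD (increasing due date): J2 J6 J7 J5 J1 J4 J8 J3.
J2: 0→14, due 30, lateness -16
J6: 14→22, due 32, lateness -10
J7: 22→43, due 46, lateness -3
J5: 43→60, due 49, lateness 11
J1: 60→73, due 50, lateness 23
J4: 73→89, due 57, lateness 32
J8: 89→98, due 76, lateness 22
J3: 98→108, due 91, lateness 17
Maximum = 32.

32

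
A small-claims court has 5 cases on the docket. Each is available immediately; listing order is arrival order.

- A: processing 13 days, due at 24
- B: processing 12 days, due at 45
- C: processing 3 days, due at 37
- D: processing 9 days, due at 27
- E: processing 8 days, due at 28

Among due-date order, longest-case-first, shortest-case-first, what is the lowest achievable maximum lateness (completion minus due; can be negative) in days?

2

EDD (increasing due date): A D E C B.
A: 0→13, due 24, lateness -11
D: 13→22, due 27, lateness -5
E: 22→30, due 28, lateness 2
C: 30→33, due 37, lateness -4
B: 33→45, due 45, lateness 0
Maximum = 2.
LPT (decreasing processing time): A B D E C.
A: 0→13, due 24, lateness -11
B: 13→25, due 45, lateness -20
D: 25→34, due 27, lateness 7
E: 34→42, due 28, lateness 14
C: 42→45, due 37, lateness 8
Maximum = 14.
SPT (increasing processing time): C E D B A.
C: 0→3, due 37, lateness -34
E: 3→11, due 28, lateness -17
D: 11→20, due 27, lateness -7
B: 20→32, due 45, lateness -13
A: 32→45, due 24, lateness 21
Maximum = 21.
EDD 2, LPT 14, SPT 21 → minimum 2.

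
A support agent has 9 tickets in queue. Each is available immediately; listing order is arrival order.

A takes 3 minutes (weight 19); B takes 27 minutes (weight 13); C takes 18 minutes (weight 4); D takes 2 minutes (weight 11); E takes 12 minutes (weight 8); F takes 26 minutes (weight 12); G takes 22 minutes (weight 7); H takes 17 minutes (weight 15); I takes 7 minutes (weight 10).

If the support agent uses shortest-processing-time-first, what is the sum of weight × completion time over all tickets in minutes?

4873

SPT (increasing processing time): D A I E H C G F B.
D: finishes 2, weight 11, w·C = 22
A: finishes 5, weight 19, w·C = 95
I: finishes 12, weight 10, w·C = 120
E: finishes 24, weight 8, w·C = 192
H: finishes 41, weight 15, w·C = 615
C: finishes 59, weight 4, w·C = 236
G: finishes 81, weight 7, w·C = 567
F: finishes 107, weight 12, w·C = 1284
B: finishes 134, weight 13, w·C = 1742
Sum = 22+95+120+192+615+236+567+1284+1742 = 4873.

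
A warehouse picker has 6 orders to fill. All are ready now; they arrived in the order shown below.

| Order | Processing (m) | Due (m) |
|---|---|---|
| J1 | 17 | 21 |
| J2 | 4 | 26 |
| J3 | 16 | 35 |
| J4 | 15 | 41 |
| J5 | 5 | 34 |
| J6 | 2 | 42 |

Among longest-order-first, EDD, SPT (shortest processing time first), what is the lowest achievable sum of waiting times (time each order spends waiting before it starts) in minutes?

87

LPT (decreasing processing time): J1 J3 J4 J5 J2 J6.
J1: waits 0, runs 0→17
J3: waits 17, runs 17→33
J4: waits 33, runs 33→48
J5: waits 48, runs 48→53
J2: waits 53, runs 53→57
J6: waits 57, runs 57→59
Sum = 0+17+33+48+53+57 = 208.
EDD (increasing due date): J1 J2 J5 J3 J4 J6.
J1: waits 0, runs 0→17
J2: waits 17, runs 17→21
J5: waits 21, runs 21→26
J3: waits 26, runs 26→42
J4: waits 42, runs 42→57
J6: waits 57, runs 57→59
Sum = 0+17+21+26+42+57 = 163.
SPT (increasing processing time): J6 J2 J5 J4 J3 J1.
J6: waits 0, runs 0→2
J2: waits 2, runs 2→6
J5: waits 6, runs 6→11
J4: waits 11, runs 11→26
J3: waits 26, runs 26→42
J1: waits 42, runs 42→59
Sum = 0+2+6+11+26+42 = 87.
LPT 208, EDD 163, SPT 87 → minimum 87.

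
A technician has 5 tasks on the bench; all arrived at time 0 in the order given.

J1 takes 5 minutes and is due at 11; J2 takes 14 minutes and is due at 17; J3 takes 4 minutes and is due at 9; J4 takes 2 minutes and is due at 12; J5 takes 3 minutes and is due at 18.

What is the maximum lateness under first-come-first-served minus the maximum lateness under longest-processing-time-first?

FIFO (arrival order): J1 J2 J3 J4 J5.
J1: 0→5, due 11, lateness -6
J2: 5→19, due 17, lateness 2
J3: 19→23, due 9, lateness 14
J4: 23→25, due 12, lateness 13
J5: 25→28, due 18, lateness 10
Maximum = 14.
LPT (decreasing processing time): J2 J1 J3 J5 J4.
J2: 0→14, due 17, lateness -3
J1: 14→19, due 11, lateness 8
J3: 19→23, due 9, lateness 14
J5: 23→26, due 18, lateness 8
J4: 26→28, due 12, lateness 16
Maximum = 16.
Difference = 14 − 16 = -2.

-2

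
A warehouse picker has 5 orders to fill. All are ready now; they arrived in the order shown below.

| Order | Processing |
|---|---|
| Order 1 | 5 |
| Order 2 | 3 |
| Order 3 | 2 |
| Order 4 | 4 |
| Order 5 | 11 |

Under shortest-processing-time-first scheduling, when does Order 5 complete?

SPT (increasing processing time): Order 3 Order 2 Order 4 Order 1 Order 5.
Order 3: 0→2
Order 2: 2→5
Order 4: 5→9
Order 1: 9→14
Order 5: 14→25

25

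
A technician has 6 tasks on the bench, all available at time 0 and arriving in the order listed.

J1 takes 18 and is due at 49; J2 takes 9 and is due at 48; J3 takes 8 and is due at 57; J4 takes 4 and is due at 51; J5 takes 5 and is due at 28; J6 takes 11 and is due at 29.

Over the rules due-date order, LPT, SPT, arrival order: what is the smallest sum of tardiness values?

0

EDD (increasing due date): J5 J6 J2 J1 J4 J3.
J5: 0→5, due 28, tardiness 0
J6: 5→16, due 29, tardiness 0
J2: 16→25, due 48, tardiness 0
J1: 25→43, due 49, tardiness 0
J4: 43→47, due 51, tardiness 0
J3: 47→55, due 57, tardiness 0
Sum = 0+0+0+0+0+0 = 0.
LPT (decreasing processing time): J1 J6 J2 J3 J5 J4.
J1: 0→18, due 49, tardiness 0
J6: 18→29, due 29, tardiness 0
J2: 29→38, due 48, tardiness 0
J3: 38→46, due 57, tardiness 0
J5: 46→51, due 28, tardiness 23
J4: 51→55, due 51, tardiness 4
Sum = 0+0+0+0+23+4 = 27.
SPT (increasing processing time): J4 J5 J3 J2 J6 J1.
J4: 0→4, due 51, tardiness 0
J5: 4→9, due 28, tardiness 0
J3: 9→17, due 57, tardiness 0
J2: 17→26, due 48, tardiness 0
J6: 26→37, due 29, tardiness 8
J1: 37→55, due 49, tardiness 6
Sum = 0+0+0+0+8+6 = 14.
FIFO (arrival order): J1 J2 J3 J4 J5 J6.
J1: 0→18, due 49, tardiness 0
J2: 18→27, due 48, tardiness 0
J3: 27→35, due 57, tardiness 0
J4: 35→39, due 51, tardiness 0
J5: 39→44, due 28, tardiness 16
J6: 44→55, due 29, tardiness 26
Sum = 0+0+0+0+16+26 = 42.
EDD 0, LPT 27, SPT 14, FIFO 42 → minimum 0.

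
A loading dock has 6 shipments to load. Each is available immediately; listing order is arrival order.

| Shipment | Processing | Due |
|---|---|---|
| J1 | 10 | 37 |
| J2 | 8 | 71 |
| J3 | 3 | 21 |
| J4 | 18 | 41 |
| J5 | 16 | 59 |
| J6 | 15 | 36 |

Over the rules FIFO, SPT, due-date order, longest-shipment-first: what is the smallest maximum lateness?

FIFO (arrival order): J1 J2 J3 J4 J5 J6.
J1: 0→10, due 37, lateness -27
J2: 10→18, due 71, lateness -53
J3: 18→21, due 21, lateness 0
J4: 21→39, due 41, lateness -2
J5: 39→55, due 59, lateness -4
J6: 55→70, due 36, lateness 34
Maximum = 34.
SPT (increasing processing time): J3 J2 J1 J6 J5 J4.
J3: 0→3, due 21, lateness -18
J2: 3→11, due 71, lateness -60
J1: 11→21, due 37, lateness -16
J6: 21→36, due 36, lateness 0
J5: 36→52, due 59, lateness -7
J4: 52→70, due 41, lateness 29
Maximum = 29.
EDD (increasing due date): J3 J6 J1 J4 J5 J2.
J3: 0→3, due 21, lateness -18
J6: 3→18, due 36, lateness -18
J1: 18→28, due 37, lateness -9
J4: 28→46, due 41, lateness 5
J5: 46→62, due 59, lateness 3
J2: 62→70, due 71, lateness -1
Maximum = 5.
LPT (decreasing processing time): J4 J5 J6 J1 J2 J3.
J4: 0→18, due 41, lateness -23
J5: 18→34, due 59, lateness -25
J6: 34→49, due 36, lateness 13
J1: 49→59, due 37, lateness 22
J2: 59→67, due 71, lateness -4
J3: 67→70, due 21, lateness 49
Maximum = 49.
FIFO 34, SPT 29, EDD 5, LPT 49 → minimum 5.

5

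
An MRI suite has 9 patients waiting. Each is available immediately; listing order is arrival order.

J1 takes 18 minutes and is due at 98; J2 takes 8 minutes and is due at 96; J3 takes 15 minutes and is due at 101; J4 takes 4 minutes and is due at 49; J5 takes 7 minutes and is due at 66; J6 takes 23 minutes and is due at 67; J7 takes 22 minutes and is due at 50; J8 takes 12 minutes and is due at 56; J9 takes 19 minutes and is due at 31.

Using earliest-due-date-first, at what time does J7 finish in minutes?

EDD (increasing due date): J9 J4 J7 J8 J5 J6 J2 J1 J3.
J9: 0→19
J4: 19→23
J7: 23→45

45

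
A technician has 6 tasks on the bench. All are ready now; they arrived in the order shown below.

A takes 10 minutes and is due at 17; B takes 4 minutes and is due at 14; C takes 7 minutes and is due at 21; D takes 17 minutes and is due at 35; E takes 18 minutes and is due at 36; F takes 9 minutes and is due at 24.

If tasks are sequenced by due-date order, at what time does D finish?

EDD (increasing due date): B A C F D E.
B: 0→4
A: 4→14
C: 14→21
F: 21→30
D: 30→47

47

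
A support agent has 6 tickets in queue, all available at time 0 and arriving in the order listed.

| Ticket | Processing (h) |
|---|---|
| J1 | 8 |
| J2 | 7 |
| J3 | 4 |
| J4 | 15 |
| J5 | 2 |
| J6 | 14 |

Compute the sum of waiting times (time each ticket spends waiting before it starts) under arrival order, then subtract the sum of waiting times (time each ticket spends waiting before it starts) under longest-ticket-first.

FIFO (arrival order): J1 J2 J3 J4 J5 J6.
J1: waits 0, runs 0→8
J2: waits 8, runs 8→15
J3: waits 15, runs 15→19
J4: waits 19, runs 19→34
J5: waits 34, runs 34→36
J6: waits 36, runs 36→50
Sum = 0+8+15+19+34+36 = 112.
LPT (decreasing processing time): J4 J6 J1 J2 J3 J5.
J4: waits 0, runs 0→15
J6: waits 15, runs 15→29
J1: waits 29, runs 29→37
J2: waits 37, runs 37→44
J3: waits 44, runs 44→48
J5: waits 48, runs 48→50
Sum = 0+15+29+37+44+48 = 173.
Difference = 112 − 173 = -61.

-61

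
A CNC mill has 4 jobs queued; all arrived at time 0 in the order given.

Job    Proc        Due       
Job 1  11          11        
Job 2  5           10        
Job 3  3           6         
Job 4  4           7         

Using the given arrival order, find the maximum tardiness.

16

FIFO (arrival order): Job 1 Job 2 Job 3 Job 4.
Job 1: 0→11, due 11, tardiness 0
Job 2: 11→16, due 10, tardiness 6
Job 3: 16→19, due 6, tardiness 13
Job 4: 19→23, due 7, tardiness 16
Maximum = 16.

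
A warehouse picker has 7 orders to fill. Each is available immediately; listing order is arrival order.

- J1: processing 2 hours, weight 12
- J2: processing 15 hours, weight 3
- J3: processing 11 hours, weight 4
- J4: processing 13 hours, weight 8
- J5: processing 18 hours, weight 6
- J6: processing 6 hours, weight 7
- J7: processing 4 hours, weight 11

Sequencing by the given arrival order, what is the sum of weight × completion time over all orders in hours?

2083

FIFO (arrival order): J1 J2 J3 J4 J5 J6 J7.
J1: finishes 2, weight 12, w·C = 24
J2: finishes 17, weight 3, w·C = 51
J3: finishes 28, weight 4, w·C = 112
J4: finishes 41, weight 8, w·C = 328
J5: finishes 59, weight 6, w·C = 354
J6: finishes 65, weight 7, w·C = 455
J7: finishes 69, weight 11, w·C = 759
Sum = 24+51+112+328+354+455+759 = 2083.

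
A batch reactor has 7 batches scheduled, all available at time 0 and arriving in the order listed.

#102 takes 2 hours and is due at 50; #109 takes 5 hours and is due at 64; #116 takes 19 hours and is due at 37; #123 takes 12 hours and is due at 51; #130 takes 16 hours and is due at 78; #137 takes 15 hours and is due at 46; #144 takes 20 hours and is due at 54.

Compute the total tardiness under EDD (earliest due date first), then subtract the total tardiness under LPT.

EDD (increasing due date): #116 #137 #102 #123 #144 #109 #130.
#116: 0→19, due 37, tardiness 0
#137: 19→34, due 46, tardiness 0
#102: 34→36, due 50, tardiness 0
#123: 36→48, due 51, tardiness 0
#144: 48→68, due 54, tardiness 14
#109: 68→73, due 64, tardiness 9
#130: 73→89, due 78, tardiness 11
Sum = 0+0+0+0+14+9+11 = 34.
LPT (decreasing processing time): #144 #116 #130 #137 #123 #109 #102.
#144: 0→20, due 54, tardiness 0
#116: 20→39, due 37, tardiness 2
#130: 39→55, due 78, tardiness 0
#137: 55→70, due 46, tardiness 24
#123: 70→82, due 51, tardiness 31
#109: 82→87, due 64, tardiness 23
#102: 87→89, due 50, tardiness 39
Sum = 0+2+0+24+31+23+39 = 119.
Difference = 34 − 119 = -85.

-85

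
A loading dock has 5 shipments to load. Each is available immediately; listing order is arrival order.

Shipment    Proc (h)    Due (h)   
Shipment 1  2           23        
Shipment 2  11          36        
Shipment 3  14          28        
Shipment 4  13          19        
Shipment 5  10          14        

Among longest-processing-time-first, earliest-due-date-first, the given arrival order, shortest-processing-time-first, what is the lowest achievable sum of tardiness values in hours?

31

LPT (decreasing processing time): Shipment 3 Shipment 4 Shipment 2 Shipment 5 Shipment 1.
Shipment 3: 0→14, due 28, tardiness 0
Shipment 4: 14→27, due 19, tardiness 8
Shipment 2: 27→38, due 36, tardiness 2
Shipment 5: 38→48, due 14, tardiness 34
Shipment 1: 48→50, due 23, tardiness 27
Sum = 0+8+2+34+27 = 71.
EDD (increasing due date): Shipment 5 Shipment 4 Shipment 1 Shipment 3 Shipment 2.
Shipment 5: 0→10, due 14, tardiness 0
Shipment 4: 10→23, due 19, tardiness 4
Shipment 1: 23→25, due 23, tardiness 2
Shipment 3: 25→39, due 28, tardiness 11
Shipment 2: 39→50, due 36, tardiness 14
Sum = 0+4+2+11+14 = 31.
FIFO (arrival order): Shipment 1 Shipment 2 Shipment 3 Shipment 4 Shipment 5.
Shipment 1: 0→2, due 23, tardiness 0
Shipment 2: 2→13, due 36, tardiness 0
Shipment 3: 13→27, due 28, tardiness 0
Shipment 4: 27→40, due 19, tardiness 21
Shipment 5: 40→50, due 14, tardiness 36
Sum = 0+0+0+21+36 = 57.
SPT (increasing processing time): Shipment 1 Shipment 5 Shipment 2 Shipment 4 Shipment 3.
Shipment 1: 0→2, due 23, tardiness 0
Shipment 5: 2→12, due 14, tardiness 0
Shipment 2: 12→23, due 36, tardiness 0
Shipment 4: 23→36, due 19, tardiness 17
Shipment 3: 36→50, due 28, tardiness 22
Sum = 0+0+0+17+22 = 39.
LPT 71, EDD 31, FIFO 57, SPT 39 → minimum 31.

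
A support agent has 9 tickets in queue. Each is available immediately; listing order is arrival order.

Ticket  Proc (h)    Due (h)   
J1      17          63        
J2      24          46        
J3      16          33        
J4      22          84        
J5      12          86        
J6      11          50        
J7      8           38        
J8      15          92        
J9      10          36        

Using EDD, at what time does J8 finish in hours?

135

EDD (increasing due date): J3 J9 J7 J2 J6 J1 J4 J5 J8.
J3: 0→16
J9: 16→26
J7: 26→34
J2: 34→58
J6: 58→69
J1: 69→86
J4: 86→108
J5: 108→120
J8: 120→135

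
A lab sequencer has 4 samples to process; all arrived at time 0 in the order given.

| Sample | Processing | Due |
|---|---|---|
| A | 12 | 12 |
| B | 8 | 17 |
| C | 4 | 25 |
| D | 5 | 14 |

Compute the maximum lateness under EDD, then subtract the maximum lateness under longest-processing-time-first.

-3

EDD (increasing due date): A D B C.
A: 0→12, due 12, lateness 0
D: 12→17, due 14, lateness 3
B: 17→25, due 17, lateness 8
C: 25→29, due 25, lateness 4
Maximum = 8.
LPT (decreasing processing time): A B D C.
A: 0→12, due 12, lateness 0
B: 12→20, due 17, lateness 3
D: 20→25, due 14, lateness 11
C: 25→29, due 25, lateness 4
Maximum = 11.
Difference = 8 − 11 = -3.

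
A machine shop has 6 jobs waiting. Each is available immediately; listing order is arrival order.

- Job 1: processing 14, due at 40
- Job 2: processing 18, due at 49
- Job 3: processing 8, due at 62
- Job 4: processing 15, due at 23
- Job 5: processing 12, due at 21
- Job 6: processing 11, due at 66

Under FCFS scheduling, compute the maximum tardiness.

46

FIFO (arrival order): Job 1 Job 2 Job 3 Job 4 Job 5 Job 6.
Job 1: 0→14, due 40, tardiness 0
Job 2: 14→32, due 49, tardiness 0
Job 3: 32→40, due 62, tardiness 0
Job 4: 40→55, due 23, tardiness 32
Job 5: 55→67, due 21, tardiness 46
Job 6: 67→78, due 66, tardiness 12
Maximum = 46.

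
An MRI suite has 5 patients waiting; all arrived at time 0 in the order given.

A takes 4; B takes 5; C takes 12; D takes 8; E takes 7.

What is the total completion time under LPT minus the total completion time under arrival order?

LPT (decreasing processing time): C D E B A.
C: 0→12
D: 12→20
E: 20→27
B: 27→32
A: 32→36
Sum = 12+20+27+32+36 = 127.
FIFO (arrival order): A B C D E.
A: 0→4
B: 4→9
C: 9→21
D: 21→29
E: 29→36
Sum = 4+9+21+29+36 = 99.
Difference = 127 − 99 = 28.

28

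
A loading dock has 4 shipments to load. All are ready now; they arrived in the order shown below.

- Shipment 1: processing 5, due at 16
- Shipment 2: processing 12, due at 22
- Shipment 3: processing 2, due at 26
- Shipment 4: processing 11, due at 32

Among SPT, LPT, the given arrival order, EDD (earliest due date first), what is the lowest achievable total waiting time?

27

SPT (increasing processing time): Shipment 3 Shipment 1 Shipment 4 Shipment 2.
Shipment 3: waits 0, runs 0→2
Shipment 1: waits 2, runs 2→7
Shipment 4: waits 7, runs 7→18
Shipment 2: waits 18, runs 18→30
Sum = 0+2+7+18 = 27.
LPT (decreasing processing time): Shipment 2 Shipment 4 Shipment 1 Shipment 3.
Shipment 2: waits 0, runs 0→12
Shipment 4: waits 12, runs 12→23
Shipment 1: waits 23, runs 23→28
Shipment 3: waits 28, runs 28→30
Sum = 0+12+23+28 = 63.
FIFO (arrival order): Shipment 1 Shipment 2 Shipment 3 Shipment 4.
Shipment 1: waits 0, runs 0→5
Shipment 2: waits 5, runs 5→17
Shipment 3: waits 17, runs 17→19
Shipment 4: waits 19, runs 19→30
Sum = 0+5+17+19 = 41.
EDD (increasing due date): Shipment 1 Shipment 2 Shipment 3 Shipment 4.
Shipment 1: waits 0, runs 0→5
Shipment 2: waits 5, runs 5→17
Shipment 3: waits 17, runs 17→19
Shipment 4: waits 19, runs 19→30
Sum = 0+5+17+19 = 41.
SPT 27, LPT 63, FIFO 41, EDD 41 → minimum 27.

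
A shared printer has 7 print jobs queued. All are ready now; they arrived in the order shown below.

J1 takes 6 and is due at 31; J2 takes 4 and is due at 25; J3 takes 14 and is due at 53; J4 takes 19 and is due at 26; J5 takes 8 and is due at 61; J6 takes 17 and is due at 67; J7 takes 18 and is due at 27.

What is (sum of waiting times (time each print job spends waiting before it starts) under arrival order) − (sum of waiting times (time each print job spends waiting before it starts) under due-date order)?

-43

FIFO (arrival order): J1 J2 J3 J4 J5 J6 J7.
J1: waits 0, runs 0→6
J2: waits 6, runs 6→10
J3: waits 10, runs 10→24
J4: waits 24, runs 24→43
J5: waits 43, runs 43→51
J6: waits 51, runs 51→68
J7: waits 68, runs 68→86
Sum = 0+6+10+24+43+51+68 = 202.
EDD (increasing due date): J2 J4 J7 J1 J3 J5 J6.
J2: waits 0, runs 0→4
J4: waits 4, runs 4→23
J7: waits 23, runs 23→41
J1: waits 41, runs 41→47
J3: waits 47, runs 47→61
J5: waits 61, runs 61→69
J6: waits 69, runs 69→86
Sum = 0+4+23+41+47+61+69 = 245.
Difference = 202 − 245 = -43.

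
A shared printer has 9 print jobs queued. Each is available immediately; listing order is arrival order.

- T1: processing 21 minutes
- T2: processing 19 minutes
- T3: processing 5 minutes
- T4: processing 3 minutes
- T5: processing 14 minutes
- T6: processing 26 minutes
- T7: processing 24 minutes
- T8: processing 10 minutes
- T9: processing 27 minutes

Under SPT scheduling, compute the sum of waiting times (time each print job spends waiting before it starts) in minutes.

402

SPT (increasing processing time): T4 T3 T8 T5 T2 T1 T7 T6 T9.
T4: waits 0, runs 0→3
T3: waits 3, runs 3→8
T8: waits 8, runs 8→18
T5: waits 18, runs 18→32
T2: waits 32, runs 32→51
T1: waits 51, runs 51→72
T7: waits 72, runs 72→96
T6: waits 96, runs 96→122
T9: waits 122, runs 122→149
Sum = 0+3+8+18+32+51+72+96+122 = 402.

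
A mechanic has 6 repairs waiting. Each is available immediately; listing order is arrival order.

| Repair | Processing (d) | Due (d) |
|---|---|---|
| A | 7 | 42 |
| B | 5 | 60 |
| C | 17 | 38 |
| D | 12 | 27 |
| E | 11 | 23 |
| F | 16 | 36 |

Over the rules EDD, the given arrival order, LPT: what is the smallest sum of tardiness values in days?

50

EDD (increasing due date): E D F C A B.
E: 0→11, due 23, tardiness 0
D: 11→23, due 27, tardiness 0
F: 23→39, due 36, tardiness 3
C: 39→56, due 38, tardiness 18
A: 56→63, due 42, tardiness 21
B: 63→68, due 60, tardiness 8
Sum = 0+0+3+18+21+8 = 50.
FIFO (arrival order): A B C D E F.
A: 0→7, due 42, tardiness 0
B: 7→12, due 60, tardiness 0
C: 12→29, due 38, tardiness 0
D: 29→41, due 27, tardiness 14
E: 41→52, due 23, tardiness 29
F: 52→68, due 36, tardiness 32
Sum = 0+0+0+14+29+32 = 75.
LPT (decreasing processing time): C F D E A B.
C: 0→17, due 38, tardiness 0
F: 17→33, due 36, tardiness 0
D: 33→45, due 27, tardiness 18
E: 45→56, due 23, tardiness 33
A: 56→63, due 42, tardiness 21
B: 63→68, due 60, tardiness 8
Sum = 0+0+18+33+21+8 = 80.
EDD 50, FIFO 75, LPT 80 → minimum 50.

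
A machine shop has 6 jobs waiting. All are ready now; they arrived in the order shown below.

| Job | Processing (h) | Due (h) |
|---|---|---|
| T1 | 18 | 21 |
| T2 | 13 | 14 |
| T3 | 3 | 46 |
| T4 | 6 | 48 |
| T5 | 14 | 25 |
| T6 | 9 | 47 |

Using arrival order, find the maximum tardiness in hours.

29

FIFO (arrival order): T1 T2 T3 T4 T5 T6.
T1: 0→18, due 21, tardiness 0
T2: 18→31, due 14, tardiness 17
T3: 31→34, due 46, tardiness 0
T4: 34→40, due 48, tardiness 0
T5: 40→54, due 25, tardiness 29
T6: 54→63, due 47, tardiness 16
Maximum = 29.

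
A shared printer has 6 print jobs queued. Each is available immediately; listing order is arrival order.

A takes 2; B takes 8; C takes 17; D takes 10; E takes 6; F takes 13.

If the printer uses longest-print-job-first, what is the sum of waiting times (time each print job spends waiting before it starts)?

189

LPT (decreasing processing time): C F D B E A.
C: waits 0, runs 0→17
F: waits 17, runs 17→30
D: waits 30, runs 30→40
B: waits 40, runs 40→48
E: waits 48, runs 48→54
A: waits 54, runs 54→56
Sum = 0+17+30+40+48+54 = 189.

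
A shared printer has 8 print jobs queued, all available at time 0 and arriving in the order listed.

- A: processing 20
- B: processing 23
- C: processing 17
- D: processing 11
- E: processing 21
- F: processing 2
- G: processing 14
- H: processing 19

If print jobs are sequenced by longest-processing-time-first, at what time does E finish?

44

LPT (decreasing processing time): B E A H C G D F.
B: 0→23
E: 23→44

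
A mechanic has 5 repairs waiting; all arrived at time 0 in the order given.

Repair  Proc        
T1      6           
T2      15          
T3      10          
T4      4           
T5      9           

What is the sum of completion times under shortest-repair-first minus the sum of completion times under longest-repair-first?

-52

SPT (increasing processing time): T4 T1 T5 T3 T2.
T4: 0→4
T1: 4→10
T5: 10→19
T3: 19→29
T2: 29→44
Sum = 4+10+19+29+44 = 106.
LPT (decreasing processing time): T2 T3 T5 T1 T4.
T2: 0→15
T3: 15→25
T5: 25→34
T1: 34→40
T4: 40→44
Sum = 15+25+34+40+44 = 158.
Difference = 106 − 158 = -52.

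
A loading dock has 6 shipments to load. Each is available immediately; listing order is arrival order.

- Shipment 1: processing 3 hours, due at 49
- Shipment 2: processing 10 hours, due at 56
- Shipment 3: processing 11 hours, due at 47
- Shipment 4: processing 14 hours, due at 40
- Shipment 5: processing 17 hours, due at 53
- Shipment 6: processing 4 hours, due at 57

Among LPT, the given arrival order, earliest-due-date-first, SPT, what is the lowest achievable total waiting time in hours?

LPT (decreasing processing time): Shipment 5 Shipment 4 Shipment 3 Shipment 2 Shipment 6 Shipment 1.
Shipment 5: waits 0, runs 0→17
Shipment 4: waits 17, runs 17→31
Shipment 3: waits 31, runs 31→42
Shipment 2: waits 42, runs 42→52
Shipment 6: waits 52, runs 52→56
Shipment 1: waits 56, runs 56→59
Sum = 0+17+31+42+52+56 = 198.
FIFO (arrival order): Shipment 1 Shipment 2 Shipment 3 Shipment 4 Shipment 5 Shipment 6.
Shipment 1: waits 0, runs 0→3
Shipment 2: waits 3, runs 3→13
Shipment 3: waits 13, runs 13→24
Shipment 4: waits 24, runs 24→38
Shipment 5: waits 38, runs 38→55
Shipment 6: waits 55, runs 55→59
Sum = 0+3+13+24+38+55 = 133.
EDD (increasing due date): Shipment 4 Shipment 3 Shipment 1 Shipment 5 Shipment 2 Shipment 6.
Shipment 4: waits 0, runs 0→14
Shipment 3: waits 14, runs 14→25
Shipment 1: waits 25, runs 25→28
Shipment 5: waits 28, runs 28→45
Shipment 2: waits 45, runs 45→55
Shipment 6: waits 55, runs 55→59
Sum = 0+14+25+28+45+55 = 167.
SPT (increasing processing time): Shipment 1 Shipment 6 Shipment 2 Shipment 3 Shipment 4 Shipment 5.
Shipment 1: waits 0, runs 0→3
Shipment 6: waits 3, runs 3→7
Shipment 2: waits 7, runs 7→17
Shipment 3: waits 17, runs 17→28
Shipment 4: waits 28, runs 28→42
Shipment 5: waits 42, runs 42→59
Sum = 0+3+7+17+28+42 = 97.
LPT 198, FIFO 133, EDD 167, SPT 97 → minimum 97.

97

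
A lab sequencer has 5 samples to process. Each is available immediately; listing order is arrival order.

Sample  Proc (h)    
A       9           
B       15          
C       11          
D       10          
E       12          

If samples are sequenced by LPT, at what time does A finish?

57

LPT (decreasing processing time): B E C D A.
B: 0→15
E: 15→27
C: 27→38
D: 38→48
A: 48→57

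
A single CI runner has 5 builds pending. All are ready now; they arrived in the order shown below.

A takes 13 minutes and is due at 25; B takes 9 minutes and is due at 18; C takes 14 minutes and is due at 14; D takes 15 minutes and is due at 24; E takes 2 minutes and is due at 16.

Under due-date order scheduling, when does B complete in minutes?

25

EDD (increasing due date): C E B D A.
C: 0→14
E: 14→16
B: 16→25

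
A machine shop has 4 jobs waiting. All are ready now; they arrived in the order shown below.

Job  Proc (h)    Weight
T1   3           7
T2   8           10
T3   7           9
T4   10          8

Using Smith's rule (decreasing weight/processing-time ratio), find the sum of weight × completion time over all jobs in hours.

WSPT (decreasing weight/processing-time ratio): T1 T3 T2 T4.
T1: finishes 3, weight 7, w·C = 21
T3: finishes 10, weight 9, w·C = 90
T2: finishes 18, weight 10, w·C = 180
T4: finishes 28, weight 8, w·C = 224
Sum = 21+90+180+224 = 515.

515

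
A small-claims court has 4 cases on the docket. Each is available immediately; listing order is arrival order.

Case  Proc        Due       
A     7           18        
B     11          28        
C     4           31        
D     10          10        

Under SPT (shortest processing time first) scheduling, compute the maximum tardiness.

11

SPT (increasing processing time): C A D B.
C: 0→4, due 31, tardiness 0
A: 4→11, due 18, tardiness 0
D: 11→21, due 10, tardiness 11
B: 21→32, due 28, tardiness 4
Maximum = 11.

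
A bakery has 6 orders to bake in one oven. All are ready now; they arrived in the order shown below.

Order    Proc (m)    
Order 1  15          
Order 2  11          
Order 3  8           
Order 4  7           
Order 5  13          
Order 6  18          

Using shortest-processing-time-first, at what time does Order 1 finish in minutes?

SPT (increasing processing time): Order 4 Order 3 Order 2 Order 5 Order 1 Order 6.
Order 4: 0→7
Order 3: 7→15
Order 2: 15→26
Order 5: 26→39
Order 1: 39→54

54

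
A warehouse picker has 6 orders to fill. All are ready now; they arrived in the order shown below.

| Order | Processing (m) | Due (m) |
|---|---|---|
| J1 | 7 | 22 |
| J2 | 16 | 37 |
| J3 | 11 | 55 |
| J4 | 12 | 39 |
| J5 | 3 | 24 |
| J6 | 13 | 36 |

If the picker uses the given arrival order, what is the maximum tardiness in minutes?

FIFO (arrival order): J1 J2 J3 J4 J5 J6.
J1: 0→7, due 22, tardiness 0
J2: 7→23, due 37, tardiness 0
J3: 23→34, due 55, tardiness 0
J4: 34→46, due 39, tardiness 7
J5: 46→49, due 24, tardiness 25
J6: 49→62, due 36, tardiness 26
Maximum = 26.

26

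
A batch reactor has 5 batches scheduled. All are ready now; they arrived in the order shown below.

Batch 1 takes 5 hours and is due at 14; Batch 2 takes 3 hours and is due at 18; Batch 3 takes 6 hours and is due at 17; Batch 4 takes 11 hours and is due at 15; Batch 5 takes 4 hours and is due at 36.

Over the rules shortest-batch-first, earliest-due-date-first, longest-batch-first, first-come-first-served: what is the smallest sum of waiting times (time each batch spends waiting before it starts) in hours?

40

SPT (increasing processing time): Batch 2 Batch 5 Batch 1 Batch 3 Batch 4.
Batch 2: waits 0, runs 0→3
Batch 5: waits 3, runs 3→7
Batch 1: waits 7, runs 7→12
Batch 3: waits 12, runs 12→18
Batch 4: waits 18, runs 18→29
Sum = 0+3+7+12+18 = 40.
EDD (increasing due date): Batch 1 Batch 4 Batch 3 Batch 2 Batch 5.
Batch 1: waits 0, runs 0→5
Batch 4: waits 5, runs 5→16
Batch 3: waits 16, runs 16→22
Batch 2: waits 22, runs 22→25
Batch 5: waits 25, runs 25→29
Sum = 0+5+16+22+25 = 68.
LPT (decreasing processing time): Batch 4 Batch 3 Batch 1 Batch 5 Batch 2.
Batch 4: waits 0, runs 0→11
Batch 3: waits 11, runs 11→17
Batch 1: waits 17, runs 17→22
Batch 5: waits 22, runs 22→26
Batch 2: waits 26, runs 26→29
Sum = 0+11+17+22+26 = 76.
FIFO (arrival order): Batch 1 Batch 2 Batch 3 Batch 4 Batch 5.
Batch 1: waits 0, runs 0→5
Batch 2: waits 5, runs 5→8
Batch 3: waits 8, runs 8→14
Batch 4: waits 14, runs 14→25
Batch 5: waits 25, runs 25→29
Sum = 0+5+8+14+25 = 52.
SPT 40, EDD 68, LPT 76, FIFO 52 → minimum 40.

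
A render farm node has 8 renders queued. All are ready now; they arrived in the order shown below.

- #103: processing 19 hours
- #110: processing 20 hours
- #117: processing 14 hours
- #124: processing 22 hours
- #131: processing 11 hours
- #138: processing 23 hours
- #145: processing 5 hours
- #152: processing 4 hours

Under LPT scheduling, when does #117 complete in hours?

LPT (decreasing processing time): #138 #124 #110 #103 #117 #131 #145 #152.
#138: 0→23
#124: 23→45
#110: 45→65
#103: 65→84
#117: 84→98

98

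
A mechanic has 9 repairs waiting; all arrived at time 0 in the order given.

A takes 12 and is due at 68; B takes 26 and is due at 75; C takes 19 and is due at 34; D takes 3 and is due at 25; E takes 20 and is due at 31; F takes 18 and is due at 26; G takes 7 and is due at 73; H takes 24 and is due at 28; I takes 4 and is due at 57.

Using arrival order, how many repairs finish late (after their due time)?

7

FIFO (arrival order): A B C D E F G H I.
A: 0→12, due 68, tardiness 0
B: 12→38, due 75, tardiness 0
C: 38→57, due 34, tardiness 23
D: 57→60, due 25, tardiness 35
E: 60→80, due 31, tardiness 49
F: 80→98, due 26, tardiness 72
G: 98→105, due 73, tardiness 32
H: 105→129, due 28, tardiness 101
I: 129→133, due 57, tardiness 76
Late repairs: 7.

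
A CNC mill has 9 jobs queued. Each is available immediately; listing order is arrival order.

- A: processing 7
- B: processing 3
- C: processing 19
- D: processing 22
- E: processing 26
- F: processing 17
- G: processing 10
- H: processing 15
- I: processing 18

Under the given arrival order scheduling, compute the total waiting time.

491

FIFO (arrival order): A B C D E F G H I.
A: waits 0, runs 0→7
B: waits 7, runs 7→10
C: waits 10, runs 10→29
D: waits 29, runs 29→51
E: waits 51, runs 51→77
F: waits 77, runs 77→94
G: waits 94, runs 94→104
H: waits 104, runs 104→119
I: waits 119, runs 119→137
Sum = 0+7+10+29+51+77+94+104+119 = 491.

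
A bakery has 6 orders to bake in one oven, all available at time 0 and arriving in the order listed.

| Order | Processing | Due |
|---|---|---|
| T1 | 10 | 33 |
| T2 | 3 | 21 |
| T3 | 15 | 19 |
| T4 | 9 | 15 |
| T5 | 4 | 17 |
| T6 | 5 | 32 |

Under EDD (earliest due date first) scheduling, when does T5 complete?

EDD (increasing due date): T4 T5 T3 T2 T6 T1.
T4: 0→9
T5: 9→13

13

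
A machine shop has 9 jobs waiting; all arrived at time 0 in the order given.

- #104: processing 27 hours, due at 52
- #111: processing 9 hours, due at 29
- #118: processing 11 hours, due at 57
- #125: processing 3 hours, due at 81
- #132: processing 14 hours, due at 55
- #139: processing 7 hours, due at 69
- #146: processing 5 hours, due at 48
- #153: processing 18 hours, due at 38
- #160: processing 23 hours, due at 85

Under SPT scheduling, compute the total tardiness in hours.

SPT (increasing processing time): #125 #146 #139 #111 #118 #132 #153 #160 #104.
#125: 0→3, due 81, tardiness 0
#146: 3→8, due 48, tardiness 0
#139: 8→15, due 69, tardiness 0
#111: 15→24, due 29, tardiness 0
#118: 24→35, due 57, tardiness 0
#132: 35→49, due 55, tardiness 0
#153: 49→67, due 38, tardiness 29
#160: 67→90, due 85, tardiness 5
#104: 90→117, due 52, tardiness 65
Sum = 0+0+0+0+0+0+29+5+65 = 99.

99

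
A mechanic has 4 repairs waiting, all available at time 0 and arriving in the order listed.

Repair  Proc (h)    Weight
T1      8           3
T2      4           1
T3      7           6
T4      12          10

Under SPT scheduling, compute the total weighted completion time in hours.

437

SPT (increasing processing time): T2 T3 T1 T4.
T2: finishes 4, weight 1, w·C = 4
T3: finishes 11, weight 6, w·C = 66
T1: finishes 19, weight 3, w·C = 57
T4: finishes 31, weight 10, w·C = 310
Sum = 4+66+57+310 = 437.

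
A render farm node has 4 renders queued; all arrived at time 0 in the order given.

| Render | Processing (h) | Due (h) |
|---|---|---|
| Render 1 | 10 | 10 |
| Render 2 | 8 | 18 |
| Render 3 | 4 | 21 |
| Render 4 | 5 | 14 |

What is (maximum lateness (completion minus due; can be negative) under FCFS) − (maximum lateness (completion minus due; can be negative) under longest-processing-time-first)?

4

FIFO (arrival order): Render 1 Render 2 Render 3 Render 4.
Render 1: 0→10, due 10, lateness 0
Render 2: 10→18, due 18, lateness 0
Render 3: 18→22, due 21, lateness 1
Render 4: 22→27, due 14, lateness 13
Maximum = 13.
LPT (decreasing processing time): Render 1 Render 2 Render 4 Render 3.
Render 1: 0→10, due 10, lateness 0
Render 2: 10→18, due 18, lateness 0
Render 4: 18→23, due 14, lateness 9
Render 3: 23→27, due 21, lateness 6
Maximum = 9.
Difference = 13 − 9 = 4.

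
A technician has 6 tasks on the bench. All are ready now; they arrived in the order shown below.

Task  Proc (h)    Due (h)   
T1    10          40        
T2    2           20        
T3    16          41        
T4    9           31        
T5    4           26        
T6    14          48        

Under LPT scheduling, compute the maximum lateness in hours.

LPT (decreasing processing time): T3 T6 T1 T4 T5 T2.
T3: 0→16, due 41, lateness -25
T6: 16→30, due 48, lateness -18
T1: 30→40, due 40, lateness 0
T4: 40→49, due 31, lateness 18
T5: 49→53, due 26, lateness 27
T2: 53→55, due 20, lateness 35
Maximum = 35.

35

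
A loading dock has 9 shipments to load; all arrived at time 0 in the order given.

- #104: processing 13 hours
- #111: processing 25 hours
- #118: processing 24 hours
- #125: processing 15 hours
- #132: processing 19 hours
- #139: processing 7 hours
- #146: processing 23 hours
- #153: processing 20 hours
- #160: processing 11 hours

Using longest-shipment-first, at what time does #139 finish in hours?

157

LPT (decreasing processing time): #111 #118 #146 #153 #132 #125 #104 #160 #139.
#111: 0→25
#118: 25→49
#146: 49→72
#153: 72→92
#132: 92→111
#125: 111→126
#104: 126→139
#160: 139→150
#139: 150→157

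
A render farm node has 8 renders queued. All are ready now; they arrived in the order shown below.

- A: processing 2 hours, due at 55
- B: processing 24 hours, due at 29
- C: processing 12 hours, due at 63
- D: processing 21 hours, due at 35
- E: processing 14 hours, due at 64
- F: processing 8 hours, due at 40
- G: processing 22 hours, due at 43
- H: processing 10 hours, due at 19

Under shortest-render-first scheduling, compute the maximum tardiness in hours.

SPT (increasing processing time): A F H C E D G B.
A: 0→2, due 55, tardiness 0
F: 2→10, due 40, tardiness 0
H: 10→20, due 19, tardiness 1
C: 20→32, due 63, tardiness 0
E: 32→46, due 64, tardiness 0
D: 46→67, due 35, tardiness 32
G: 67→89, due 43, tardiness 46
B: 89→113, due 29, tardiness 84
Maximum = 84.

84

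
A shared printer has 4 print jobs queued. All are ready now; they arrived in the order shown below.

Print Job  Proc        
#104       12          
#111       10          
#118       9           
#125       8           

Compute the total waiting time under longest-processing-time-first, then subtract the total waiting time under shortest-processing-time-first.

LPT (decreasing processing time): #104 #111 #118 #125.
#104: waits 0, runs 0→12
#111: waits 12, runs 12→22
#118: waits 22, runs 22→31
#125: waits 31, runs 31→39
Sum = 0+12+22+31 = 65.
SPT (increasing processing time): #125 #118 #111 #104.
#125: waits 0, runs 0→8
#118: waits 8, runs 8→17
#111: waits 17, runs 17→27
#104: waits 27, runs 27→39
Sum = 0+8+17+27 = 52.
Difference = 65 − 52 = 13.

13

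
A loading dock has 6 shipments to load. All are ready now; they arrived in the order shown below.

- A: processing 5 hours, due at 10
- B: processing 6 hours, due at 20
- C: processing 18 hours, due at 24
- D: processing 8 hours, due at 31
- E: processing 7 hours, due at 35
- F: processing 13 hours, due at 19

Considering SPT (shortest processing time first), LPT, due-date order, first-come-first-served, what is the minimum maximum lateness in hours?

SPT (increasing processing time): A B E D F C.
A: 0→5, due 10, lateness -5
B: 5→11, due 20, lateness -9
E: 11→18, due 35, lateness -17
D: 18→26, due 31, lateness -5
F: 26→39, due 19, lateness 20
C: 39→57, due 24, lateness 33
Maximum = 33.
LPT (decreasing processing time): C F D E B A.
C: 0→18, due 24, lateness -6
F: 18→31, due 19, lateness 12
D: 31→39, due 31, lateness 8
E: 39→46, due 35, lateness 11
B: 46→52, due 20, lateness 32
A: 52→57, due 10, lateness 47
Maximum = 47.
EDD (increasing due date): A F B C D E.
A: 0→5, due 10, lateness -5
F: 5→18, due 19, lateness -1
B: 18→24, due 20, lateness 4
C: 24→42, due 24, lateness 18
D: 42→50, due 31, lateness 19
E: 50→57, due 35, lateness 22
Maximum = 22.
FIFO (arrival order): A B C D E F.
A: 0→5, due 10, lateness -5
B: 5→11, due 20, lateness -9
C: 11→29, due 24, lateness 5
D: 29→37, due 31, lateness 6
E: 37→44, due 35, lateness 9
F: 44→57, due 19, lateness 38
Maximum = 38.
SPT 33, LPT 47, EDD 22, FIFO 38 → minimum 22.

22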